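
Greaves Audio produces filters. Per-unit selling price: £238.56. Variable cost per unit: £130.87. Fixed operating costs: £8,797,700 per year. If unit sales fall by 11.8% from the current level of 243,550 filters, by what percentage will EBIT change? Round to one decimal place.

-17.8%

Total contribution margin = 243,550 × £107.69 = £26,227,899.50.
Subtracting fixed costs: EBIT = £26,227,899.50 − £8,797,700 = £17,430,199.50.
DOL = contribution ÷ EBIT = £26,227,899.50 ÷ £17,430,199.50 = 1.5047.
Operating income changes by 1.5047 × -11.8% = -17.8%.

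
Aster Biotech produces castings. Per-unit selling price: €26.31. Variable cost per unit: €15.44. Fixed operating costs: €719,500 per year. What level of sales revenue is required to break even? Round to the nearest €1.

Contribution margin per unit = €26.31 − €15.44 = €10.87, a CM ratio of €10.87 ÷ €26.31 = 0.4132.
Break-even sales = FC ÷ CM ratio = €719,500 × €26.31 / €10.87 = €1,741,494.

€1,741,494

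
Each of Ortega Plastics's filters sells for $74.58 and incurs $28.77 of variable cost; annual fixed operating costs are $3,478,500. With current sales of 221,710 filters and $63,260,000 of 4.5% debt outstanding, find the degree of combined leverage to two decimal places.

2.65

Contribution at this volume is 221,710 × $45.81 = $10,156,535.10.
EBIT = $10,156,535.10 − $3,478,500 = $6,678,035.10. Interest = $2,846,700.00, so EBIT − I = $3,831,335.10.
Degree of total leverage = total CM / (EBIT − interest) = $10,156,535.10 / $3,831,335.10 = 2.6509.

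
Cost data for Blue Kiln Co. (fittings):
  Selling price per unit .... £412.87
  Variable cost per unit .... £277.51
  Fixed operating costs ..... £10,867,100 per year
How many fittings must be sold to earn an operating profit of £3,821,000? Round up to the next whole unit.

108,512 fittings

Each unit contributes £412.87 − £277.51 = £135.36.
Units = (FC + target) / CM = (£10,867,100 + £3,821,000) / £135.36 = 108,511.38, so 108,512 fittings.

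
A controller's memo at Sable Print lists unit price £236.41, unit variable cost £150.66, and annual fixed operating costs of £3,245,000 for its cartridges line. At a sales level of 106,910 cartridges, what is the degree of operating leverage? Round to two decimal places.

Contribution at this volume is 106,910 × £85.75 = £9,167,532.50.
Operating income = contribution − fixed costs = £9,167,532.50 − £3,245,000 = £5,922,532.50.
So DOL = total CM / EBIT = £9,167,532.50 / £5,922,532.50 = 1.5479.

1.55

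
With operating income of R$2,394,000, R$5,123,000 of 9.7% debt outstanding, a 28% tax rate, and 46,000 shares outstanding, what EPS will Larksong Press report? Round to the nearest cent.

Pre-tax income = R$2,394,000 − R$496,931.00 = R$1,897,069.00.
Net income = R$1,897,069.00 × (1 − 0.28) = R$1,365,889.68.
EPS = R$1,365,889.68 ÷ 46,000 = R$29.69.

R$29.69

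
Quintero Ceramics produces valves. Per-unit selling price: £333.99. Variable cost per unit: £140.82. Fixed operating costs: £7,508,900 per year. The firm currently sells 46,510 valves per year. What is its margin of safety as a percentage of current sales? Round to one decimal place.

16.4%

Unit CM = price − variable cost = £333.99 − £140.82 = £193.17. Break-even units = £7,508,900 ÷ £193.17 = 38,871.98; break-even revenue = 38,871.98 × £333.99 = £12,982,851.95.
Actual sales revenue = 46,510 × £333.99 = £15,533,874.90.
Margin of safety = (£15,533,874.90 − £12,982,851.95) ÷ £15,533,874.90 = 16.4%.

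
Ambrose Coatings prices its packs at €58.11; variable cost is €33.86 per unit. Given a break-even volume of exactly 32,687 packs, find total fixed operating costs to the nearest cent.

€792,659.75

Unit CM = price − variable cost = €58.11 − €33.86 = €24.25.
Since BE = FC / CM, FC = 32,687 × €24.25 = €792,659.75.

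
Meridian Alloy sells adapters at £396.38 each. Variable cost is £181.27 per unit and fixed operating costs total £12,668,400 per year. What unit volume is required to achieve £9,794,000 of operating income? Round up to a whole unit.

Each unit contributes £396.38 − £181.27 = £215.11.
Required volume = (fixed costs + target profit) ÷ CM = (£12,668,400 + £9,794,000) ÷ £215.11 = 104,422.85, so 104,423 adapters.

104,423 adapters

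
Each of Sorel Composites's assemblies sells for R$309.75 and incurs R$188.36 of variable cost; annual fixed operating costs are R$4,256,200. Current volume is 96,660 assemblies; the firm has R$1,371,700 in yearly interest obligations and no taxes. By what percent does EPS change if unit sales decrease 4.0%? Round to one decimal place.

Contribution at this volume is 96,660 × R$121.39 = R$11,733,557.40.
Operating income = contribution − fixed costs = R$11,733,557.40 − R$4,256,200 = R$7,477,357.40.
Interest = R$1,371,700.00, so EBIT − I = R$6,105,657.40.
Degree of combined leverage = contribution ÷ (EBIT − I) = R$11,733,557.40 ÷ R$6,105,657.40 = 1.9218.
%ΔEPS = DCL × %ΔSales = 1.9218 × -4.0% = -7.7%.

-7.7%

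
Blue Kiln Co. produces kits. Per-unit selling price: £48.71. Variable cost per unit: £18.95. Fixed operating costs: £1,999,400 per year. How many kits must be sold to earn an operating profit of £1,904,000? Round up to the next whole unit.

131,163 kits

Unit CM = price − variable cost = £48.71 − £18.95 = £29.76.
Need Q such that Q × £29.76 − £1,999,400 = £1,904,000, i.e. Q = £3,903,400 / £29.76 = 131,162.63 → 131,163.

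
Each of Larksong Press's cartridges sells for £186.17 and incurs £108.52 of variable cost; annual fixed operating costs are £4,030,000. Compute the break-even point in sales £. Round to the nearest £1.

£9,662,139

CM per unit = £186.17 − £108.52 = £77.65; CM ratio = £77.65 / £186.17 = 0.4171.
Break-even revenue = fixed costs × price ÷ CM = £4,030,000 × £186.17 ÷ £77.65 = £9,662,139.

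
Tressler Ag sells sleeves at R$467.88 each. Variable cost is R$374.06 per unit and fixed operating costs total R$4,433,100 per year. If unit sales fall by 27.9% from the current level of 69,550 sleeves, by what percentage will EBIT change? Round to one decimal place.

-87.0%

Total contribution margin = 69,550 × R$93.82 = R$6,525,181.00.
EBIT = R$6,525,181.00 − R$4,433,100 = R$2,092,081.00.
Degree of operating leverage = R$6,525,181.00 / R$2,092,081.00 = 3.1190.
%ΔEBIT = DOL × %ΔSales = 3.1190 × -27.9% = -87.0%.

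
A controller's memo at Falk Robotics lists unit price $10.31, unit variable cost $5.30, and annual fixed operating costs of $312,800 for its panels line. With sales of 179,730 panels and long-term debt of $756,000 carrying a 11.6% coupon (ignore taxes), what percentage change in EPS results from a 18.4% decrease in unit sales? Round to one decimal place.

Total contribution margin = 179,730 × $5.01 = $900,447.30.
EBIT = $900,447.30 − $312,800 = $587,647.30.
Interest = $87,696.00, so EBIT − I = $499,951.30.
DCL = total CM / (EBIT − I) = $900,447.30 / $499,951.30 = 1.8011.
EPS therefore changes by 1.8011 × (-18.4%) = -33.1%.

-33.1%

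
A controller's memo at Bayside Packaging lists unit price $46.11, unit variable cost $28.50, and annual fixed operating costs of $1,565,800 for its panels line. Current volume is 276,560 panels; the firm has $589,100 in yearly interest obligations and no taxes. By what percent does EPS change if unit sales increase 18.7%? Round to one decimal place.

Total contribution margin = 276,560 × $17.61 = $4,870,221.60.
Subtracting fixed costs: EBIT = $4,870,221.60 − $1,565,800 = $3,304,421.60.
After interest of $589,100.00, pre-tax earnings = $2,715,321.60.
DCL = total CM / (EBIT − I) = $4,870,221.60 / $2,715,321.60 = 1.7936.
EPS therefore changes by 1.7936 × (+18.7%) = +33.5%.

+33.5%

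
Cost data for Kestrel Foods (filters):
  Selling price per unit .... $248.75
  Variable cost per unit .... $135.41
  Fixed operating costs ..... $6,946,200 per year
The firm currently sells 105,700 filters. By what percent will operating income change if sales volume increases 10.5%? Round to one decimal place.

Contribution at this volume is 105,700 × $113.34 = $11,980,038.00.
Subtracting fixed costs: EBIT = $11,980,038.00 − $6,946,200 = $5,033,838.00.
DOL = contribution ÷ EBIT = $11,980,038.00 ÷ $5,033,838.00 = 2.3799.
So EBIT moves 2.3799 × (+10.5%) = +25.0%.

+25.0%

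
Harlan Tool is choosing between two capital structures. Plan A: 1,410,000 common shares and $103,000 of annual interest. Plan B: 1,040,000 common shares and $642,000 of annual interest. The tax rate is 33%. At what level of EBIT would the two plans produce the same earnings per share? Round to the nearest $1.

$2,157,027

Set EPS_A = EPS_B: (EBIT − $103,000)(1 − 0.33) ÷ 1,410,000 = (EBIT − $642,000)(1 − 0.33) ÷ 1,040,000.
Cancelling (1 − t) and cross-multiplying: 1,040,000·(EBIT − 103,000) = 1,410,000·(EBIT − 642,000).
Solving, EBIT = (642,000·1,410,000 − 103,000·1,040,000) / (1,410,000 − 1,040,000) = 798,100,000,000 / 370,000 = 2,157,027.03.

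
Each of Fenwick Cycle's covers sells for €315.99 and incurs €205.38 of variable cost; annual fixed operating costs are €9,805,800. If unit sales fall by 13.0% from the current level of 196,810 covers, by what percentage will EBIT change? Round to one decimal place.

Total contribution margin = 196,810 × €110.61 = €21,769,154.10.
EBIT = €21,769,154.10 − €9,805,800 = €11,963,354.10.
Degree of operating leverage = €21,769,154.10 / €11,963,354.10 = 1.8197.
%ΔEBIT = DOL × %ΔSales = 1.8197 × -13.0% = -23.7%.

-23.7%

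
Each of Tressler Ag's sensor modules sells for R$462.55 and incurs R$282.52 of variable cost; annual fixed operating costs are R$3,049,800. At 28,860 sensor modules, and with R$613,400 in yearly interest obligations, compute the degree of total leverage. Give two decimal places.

3.39

Total contribution margin = 28,860 × R$180.03 = R$5,195,665.80.
EBIT = R$5,195,665.80 − R$3,049,800 = R$2,145,865.80. Interest = R$613,400.00.
DOL = R$5,195,665.80 ÷ R$2,145,865.80 = 2.4212; DFL = R$2,145,865.80 ÷ R$1,532,465.80 = 1.4003.
Combined leverage = 2.4212 × 1.4003 = 3.3904.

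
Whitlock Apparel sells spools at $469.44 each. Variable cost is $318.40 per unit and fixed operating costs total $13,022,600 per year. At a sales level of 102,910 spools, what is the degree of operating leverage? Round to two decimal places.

Total contribution margin = 102,910 × $151.04 = $15,543,526.40.
Operating income = contribution − fixed costs = $15,543,526.40 − $13,022,600 = $2,520,926.40.
Degree of operating leverage = $15,543,526.40 / $2,520,926.40 = 6.1658.

6.17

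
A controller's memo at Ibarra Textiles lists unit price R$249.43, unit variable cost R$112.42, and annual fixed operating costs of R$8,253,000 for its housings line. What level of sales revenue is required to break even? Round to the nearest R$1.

Contribution margin per unit = R$249.43 − R$112.42 = R$137.01, a CM ratio of R$137.01 ÷ R$249.43 = 0.5493.
Break-even revenue = fixed costs × price ÷ CM = R$8,253,000 × R$249.43 ÷ R$137.01 = R$15,024,785.

R$15,024,785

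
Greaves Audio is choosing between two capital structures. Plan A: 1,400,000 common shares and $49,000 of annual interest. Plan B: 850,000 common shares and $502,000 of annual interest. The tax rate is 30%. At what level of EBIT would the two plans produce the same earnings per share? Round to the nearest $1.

$1,202,091

At indifference, (EBIT − 49,000)(1 − t)/1,400,000 = (EBIT − 502,000)(1 − t)/850,000.
Cancelling (1 − t) and cross-multiplying: 850,000·(EBIT − 49,000) = 1,400,000·(EBIT − 502,000).
Solving, EBIT = (502,000·1,400,000 − 49,000·850,000) / (1,400,000 − 850,000) = 661,150,000,000 / 550,000 = 1,202,090.91.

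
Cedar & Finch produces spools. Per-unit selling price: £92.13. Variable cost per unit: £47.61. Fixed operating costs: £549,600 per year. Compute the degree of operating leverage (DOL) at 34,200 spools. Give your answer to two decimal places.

At 34,200 units, contribution = 34,200 × £44.52 = £1,522,584.00.
Subtracting fixed costs: EBIT = £1,522,584.00 − £549,600 = £972,984.00.
Degree of operating leverage = £1,522,584.00 / £972,984.00 = 1.5649.

1.56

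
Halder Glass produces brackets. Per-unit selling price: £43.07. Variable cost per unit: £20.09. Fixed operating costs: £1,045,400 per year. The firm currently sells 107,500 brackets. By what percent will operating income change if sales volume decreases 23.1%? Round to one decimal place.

Total contribution margin = 107,500 × £22.98 = £2,470,350.00.
Subtracting fixed costs: EBIT = £2,470,350.00 − £1,045,400 = £1,424,950.00.
So DOL = total CM / EBIT = £2,470,350.00 / £1,424,950.00 = 1.7336.
Operating income changes by 1.7336 × -23.1% = -40.0%.

-40.0%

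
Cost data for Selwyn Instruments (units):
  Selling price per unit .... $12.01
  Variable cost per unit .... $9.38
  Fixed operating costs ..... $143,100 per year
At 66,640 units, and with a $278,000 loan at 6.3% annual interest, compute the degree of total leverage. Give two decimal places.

Contribution at this volume is 66,640 × $2.63 = $175,263.20.
Operating income = contribution − fixed costs = $175,263.20 − $143,100 = $32,163.20. Interest = $17,514.00.
DOL = $175,263.20 ÷ $32,163.20 = 5.4492; DFL = $32,163.20 ÷ $14,649.20 = 2.1956.
DCL = DOL × DFL = 5.4492 × 2.1956 = 11.9643.

11.96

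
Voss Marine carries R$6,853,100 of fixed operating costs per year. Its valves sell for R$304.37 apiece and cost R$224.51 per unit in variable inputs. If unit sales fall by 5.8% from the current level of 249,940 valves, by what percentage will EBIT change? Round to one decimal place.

-8.8%

Total contribution margin = 249,940 × R$79.86 = R$19,960,208.40.
EBIT = R$19,960,208.40 − R$6,853,100 = R$13,107,108.40.
Degree of operating leverage = R$19,960,208.40 / R$13,107,108.40 = 1.5229.
So EBIT moves 1.5229 × (-5.8%) = -8.8%.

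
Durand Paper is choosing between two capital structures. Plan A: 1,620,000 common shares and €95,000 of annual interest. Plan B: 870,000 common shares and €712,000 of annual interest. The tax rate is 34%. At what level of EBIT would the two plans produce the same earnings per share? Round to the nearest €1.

€1,427,720

At indifference, (EBIT − 95,000)(1 − t)/1,620,000 = (EBIT − 712,000)(1 − t)/870,000.
Cancelling (1 − t) and cross-multiplying: 870,000·(EBIT − 95,000) = 1,620,000·(EBIT − 712,000).
EBIT × (1,620,000 − 870,000) = 712,000 × 1,620,000 − 95,000 × 870,000 = 1,070,790,000,000, so EBIT = 1,070,790,000,000 ÷ 750,000 = 1,427,720.00.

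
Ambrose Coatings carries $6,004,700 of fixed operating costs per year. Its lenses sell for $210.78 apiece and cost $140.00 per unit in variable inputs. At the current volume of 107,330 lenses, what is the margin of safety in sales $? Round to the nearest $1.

$4,741,262

Contribution margin per unit = $210.78 − $140.00 = $70.78. Break-even units = $6,004,700 ÷ $70.78 = 84,836.11; break-even revenue = 84,836.11 × $210.78 = $17,881,755.67.
Current sales = 107,330 × $210.78 = $22,623,017.40.
Margin of safety = $22,623,017.40 − $17,881,755.67 = $4,741,262.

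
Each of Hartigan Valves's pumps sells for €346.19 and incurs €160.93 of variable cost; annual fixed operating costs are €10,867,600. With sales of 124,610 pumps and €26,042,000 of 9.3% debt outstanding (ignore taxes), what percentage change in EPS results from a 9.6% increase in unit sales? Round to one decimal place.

At 124,610 units, contribution = 124,610 × €185.26 = €23,085,248.60.
Subtracting fixed costs: EBIT = €23,085,248.60 − €10,867,600 = €12,217,648.60.
After interest of €2,421,906.00, pre-tax earnings = €9,795,742.60.
DCL = total CM / (EBIT − I) = €23,085,248.60 / €9,795,742.60 = 2.3567.
EPS therefore changes by 2.3567 × (+9.6%) = +22.6%.

+22.6%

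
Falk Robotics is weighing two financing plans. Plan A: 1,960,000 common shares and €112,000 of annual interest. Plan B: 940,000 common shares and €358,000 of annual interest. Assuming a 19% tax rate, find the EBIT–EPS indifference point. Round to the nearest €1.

€584,706

Set EPS_A = EPS_B: (EBIT − €112,000)(1 − 0.19) ÷ 1,960,000 = (EBIT − €358,000)(1 − 0.19) ÷ 940,000.
Cancelling (1 − t) and cross-multiplying: 940,000·(EBIT − 112,000) = 1,960,000·(EBIT − 358,000).
EBIT × (1,960,000 − 940,000) = 358,000 × 1,960,000 − 112,000 × 940,000 = 596,400,000,000, so EBIT = 596,400,000,000 ÷ 1,020,000 = 584,705.88.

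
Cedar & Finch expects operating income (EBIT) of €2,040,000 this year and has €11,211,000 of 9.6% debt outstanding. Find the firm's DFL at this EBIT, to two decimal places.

2.12

Interest = €1,076,256.00.
DFL = EBIT ÷ (EBIT − I) = €2,040,000 ÷ (€2,040,000 − €1,076,256.00) = €2,040,000 ÷ €963,744.00 = 2.1167.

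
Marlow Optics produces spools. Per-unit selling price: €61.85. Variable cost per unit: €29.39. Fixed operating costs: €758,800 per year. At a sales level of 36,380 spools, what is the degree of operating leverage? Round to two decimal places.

Contribution at this volume is 36,380 × €32.46 = €1,180,894.80.
Subtracting fixed costs: EBIT = €1,180,894.80 − €758,800 = €422,094.80.
So DOL = total CM / EBIT = €1,180,894.80 / €422,094.80 = 2.7977.

2.80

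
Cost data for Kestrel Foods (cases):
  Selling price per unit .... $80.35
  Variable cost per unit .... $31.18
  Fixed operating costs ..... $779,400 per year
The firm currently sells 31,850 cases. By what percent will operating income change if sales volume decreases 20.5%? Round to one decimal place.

Contribution at this volume is 31,850 × $49.17 = $1,566,064.50.
EBIT = $1,566,064.50 − $779,400 = $786,664.50.
Degree of operating leverage = $1,566,064.50 / $786,664.50 = 1.9908.
%ΔEBIT = DOL × %ΔSales = 1.9908 × -20.5% = -40.8%.

-40.8%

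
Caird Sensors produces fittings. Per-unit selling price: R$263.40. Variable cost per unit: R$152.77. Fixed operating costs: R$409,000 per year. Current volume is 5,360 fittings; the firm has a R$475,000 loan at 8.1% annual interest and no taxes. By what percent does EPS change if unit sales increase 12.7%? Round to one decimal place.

+51.8%

At 5,360 units, contribution = 5,360 × R$110.63 = R$592,976.80.
Subtracting fixed costs: EBIT = R$592,976.80 − R$409,000 = R$183,976.80.
Interest = R$38,475.00, so EBIT − I = R$145,501.80.
Degree of combined leverage = contribution ÷ (EBIT − I) = R$592,976.80 ÷ R$145,501.80 = 4.0754.
EPS therefore changes by 4.0754 × (+12.7%) = +51.8%.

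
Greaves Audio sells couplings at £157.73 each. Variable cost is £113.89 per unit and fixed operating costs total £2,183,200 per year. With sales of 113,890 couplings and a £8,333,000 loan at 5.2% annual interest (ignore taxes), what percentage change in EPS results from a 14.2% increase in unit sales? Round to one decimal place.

Contribution at this volume is 113,890 × £43.84 = £4,992,937.60.
EBIT = £4,992,937.60 − £2,183,200 = £2,809,737.60.
Interest = £433,316.00, so EBIT − I = £2,376,421.60.
Degree of combined leverage = contribution ÷ (EBIT − I) = £4,992,937.60 ÷ £2,376,421.60 = 2.1010.
EPS therefore changes by 2.1010 × (+14.2%) = +29.8%.

+29.8%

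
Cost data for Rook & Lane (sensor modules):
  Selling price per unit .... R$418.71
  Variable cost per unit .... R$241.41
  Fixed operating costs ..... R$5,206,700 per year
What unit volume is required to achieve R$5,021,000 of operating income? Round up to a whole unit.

Unit CM = price − variable cost = R$418.71 − R$241.41 = R$177.30.
Units = (FC + target) / CM = (R$5,206,700 + R$5,021,000) / R$177.30 = 57,685.84, so 57,686 sensor modules.

57,686 sensor modules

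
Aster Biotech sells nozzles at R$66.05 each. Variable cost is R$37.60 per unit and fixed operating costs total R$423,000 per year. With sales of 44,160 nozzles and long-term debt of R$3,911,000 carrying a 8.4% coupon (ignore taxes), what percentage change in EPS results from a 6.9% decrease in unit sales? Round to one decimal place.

-17.2%

Contribution at this volume is 44,160 × R$28.45 = R$1,256,352.00.
Operating income = contribution − fixed costs = R$1,256,352.00 − R$423,000 = R$833,352.00.
After interest of R$328,524.00, pre-tax earnings = R$504,828.00.
Degree of combined leverage = contribution ÷ (EBIT − I) = R$1,256,352.00 ÷ R$504,828.00 = 2.4887.
EPS therefore changes by 2.4887 × (-6.9%) = -17.2%.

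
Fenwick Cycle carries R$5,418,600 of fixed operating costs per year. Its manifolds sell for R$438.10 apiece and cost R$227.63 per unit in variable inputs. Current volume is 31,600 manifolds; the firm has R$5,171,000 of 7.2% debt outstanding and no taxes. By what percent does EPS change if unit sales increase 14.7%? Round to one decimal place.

At 31,600 units, contribution = 31,600 × R$210.47 = R$6,650,852.00.
Subtracting fixed costs: EBIT = R$6,650,852.00 − R$5,418,600 = R$1,232,252.00.
Interest = R$372,312.00, so EBIT − I = R$859,940.00.
DCL = total CM / (EBIT − I) = R$6,650,852.00 / R$859,940.00 = 7.7341.
EPS therefore changes by 7.7341 × (+14.7%) = +113.7%.

+113.7%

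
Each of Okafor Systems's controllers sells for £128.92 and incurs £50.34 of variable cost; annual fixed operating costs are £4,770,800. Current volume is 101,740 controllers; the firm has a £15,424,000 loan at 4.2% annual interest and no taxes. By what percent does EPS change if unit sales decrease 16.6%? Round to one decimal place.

Total contribution margin = 101,740 × £78.58 = £7,994,729.20.
Operating income = contribution − fixed costs = £7,994,729.20 − £4,770,800 = £3,223,929.20.
Interest = £647,808.00, so EBIT − I = £2,576,121.20.
DCL = total CM / (EBIT − I) = £7,994,729.20 / £2,576,121.20 = 3.1034.
%ΔEPS = DCL × %ΔSales = 3.1034 × -16.6% = -51.5%.

-51.5%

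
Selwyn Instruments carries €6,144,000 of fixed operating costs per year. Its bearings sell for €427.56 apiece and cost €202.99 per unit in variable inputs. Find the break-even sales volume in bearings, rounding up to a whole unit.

Each unit contributes €427.56 − €202.99 = €224.57.
Break-even Q = €6,144,000 / €224.57 = 27,358.95 → 27,359 bearings.

27,359 bearings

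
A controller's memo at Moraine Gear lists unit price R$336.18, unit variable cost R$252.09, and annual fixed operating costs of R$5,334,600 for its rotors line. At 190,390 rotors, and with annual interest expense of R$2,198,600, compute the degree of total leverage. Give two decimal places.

Contribution at this volume is 190,390 × R$84.09 = R$16,009,895.10.
Operating income = contribution − fixed costs = R$16,009,895.10 − R$5,334,600 = R$10,675,295.10. Interest = R$2,198,600.00.
DOL = R$16,009,895.10 ÷ R$10,675,295.10 = 1.4997; DFL = R$10,675,295.10 ÷ R$8,476,695.10 = 1.2594.
Combined leverage = 1.4997 × 1.2594 = 1.8887.

1.89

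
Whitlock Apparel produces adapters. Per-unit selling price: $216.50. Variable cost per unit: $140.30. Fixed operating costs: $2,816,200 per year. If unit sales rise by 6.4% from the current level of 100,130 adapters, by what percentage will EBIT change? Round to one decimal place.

At 100,130 units, contribution = 100,130 × $76.20 = $7,629,906.00.
Operating income = contribution − fixed costs = $7,629,906.00 − $2,816,200 = $4,813,706.00.
DOL = contribution ÷ EBIT = $7,629,906.00 ÷ $4,813,706.00 = 1.5850.
%ΔEBIT = DOL × %ΔSales = 1.5850 × +6.4% = +10.1%.

+10.1%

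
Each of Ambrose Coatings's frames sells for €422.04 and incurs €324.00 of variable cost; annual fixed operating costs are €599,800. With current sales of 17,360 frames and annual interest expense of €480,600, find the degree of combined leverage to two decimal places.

At 17,360 units, contribution = 17,360 × €98.04 = €1,701,974.40.
Operating income = contribution − fixed costs = €1,701,974.40 − €599,800 = €1,102,174.40. Interest = €480,600.00.
DOL = €1,701,974.40 ÷ €1,102,174.40 = 1.5442; DFL = €1,102,174.40 ÷ €621,574.40 = 1.7732.
DCL = DOL × DFL = 1.5442 × 1.7732 = 2.7382.

2.74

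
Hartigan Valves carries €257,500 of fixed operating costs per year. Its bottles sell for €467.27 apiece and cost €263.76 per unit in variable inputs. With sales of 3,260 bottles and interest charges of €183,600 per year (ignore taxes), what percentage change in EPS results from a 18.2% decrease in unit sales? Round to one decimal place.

At 3,260 units, contribution = 3,260 × €203.51 = €663,442.60.
EBIT = €663,442.60 − €257,500 = €405,942.60.
Interest = €183,600.00, so EBIT − I = €222,342.60.
Degree of combined leverage = contribution ÷ (EBIT − I) = €663,442.60 ÷ €222,342.60 = 2.9839.
%ΔEPS = DCL × %ΔSales = 2.9839 × -18.2% = -54.3%.

-54.3%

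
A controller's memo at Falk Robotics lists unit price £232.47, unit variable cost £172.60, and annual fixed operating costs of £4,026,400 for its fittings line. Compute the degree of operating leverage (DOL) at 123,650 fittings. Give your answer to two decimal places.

2.19

Total contribution margin = 123,650 × £59.87 = £7,402,925.50.
EBIT = £7,402,925.50 − £4,026,400 = £3,376,525.50.
DOL = contribution ÷ EBIT = £7,402,925.50 ÷ £3,376,525.50 = 2.1925.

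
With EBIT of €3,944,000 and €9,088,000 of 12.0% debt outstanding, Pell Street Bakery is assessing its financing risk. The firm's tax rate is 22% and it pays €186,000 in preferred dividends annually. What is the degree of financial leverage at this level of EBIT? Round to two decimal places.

Interest = €1,090,560.00.
Preferred dividends grossed up pre-tax: €186,000 / (1 − 0.22) = €238,461.54.
DFL = EBIT ÷ [EBIT − I − D_p/(1−t)] = €3,944,000 ÷ [€3,944,000 − €1,090,560.00 − €238,461.54] = €3,944,000 ÷ €2,614,978.46 = 1.5082.

1.51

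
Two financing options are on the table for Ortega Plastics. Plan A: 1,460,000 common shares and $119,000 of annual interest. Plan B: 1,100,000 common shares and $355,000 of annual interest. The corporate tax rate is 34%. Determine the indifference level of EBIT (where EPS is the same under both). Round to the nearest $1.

At indifference, (EBIT − 119,000)(1 − t)/1,460,000 = (EBIT − 355,000)(1 − t)/1,100,000.
The (1 − t) factor cancels: (EBIT − 119,000) × 1,100,000 = (EBIT − 355,000) × 1,460,000.
EBIT × (1,460,000 − 1,100,000) = 355,000 × 1,460,000 − 119,000 × 1,100,000 = 387,400,000,000, so EBIT = 387,400,000,000 ÷ 360,000 = 1,076,111.11.

$1,076,111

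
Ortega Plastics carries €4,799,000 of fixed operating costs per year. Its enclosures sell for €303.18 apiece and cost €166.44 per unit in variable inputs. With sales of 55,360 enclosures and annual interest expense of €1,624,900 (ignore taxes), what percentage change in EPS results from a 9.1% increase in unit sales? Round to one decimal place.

Contribution at this volume is 55,360 × €136.74 = €7,569,926.40.
Subtracting fixed costs: EBIT = €7,569,926.40 − €4,799,000 = €2,770,926.40.
Interest = €1,624,900.00, so EBIT − I = €1,146,026.40.
DCL = total CM / (EBIT − I) = €7,569,926.40 / €1,146,026.40 = 6.6054.
EPS therefore changes by 6.6054 × (+9.1%) = +60.1%.

+60.1%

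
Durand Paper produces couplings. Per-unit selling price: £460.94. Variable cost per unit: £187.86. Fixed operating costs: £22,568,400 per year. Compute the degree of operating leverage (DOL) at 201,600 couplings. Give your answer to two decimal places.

Total contribution margin = 201,600 × £273.08 = £55,052,928.00.
Subtracting fixed costs: EBIT = £55,052,928.00 − £22,568,400 = £32,484,528.00.
DOL = contribution ÷ EBIT = £55,052,928.00 ÷ £32,484,528.00 = 1.6947.

1.69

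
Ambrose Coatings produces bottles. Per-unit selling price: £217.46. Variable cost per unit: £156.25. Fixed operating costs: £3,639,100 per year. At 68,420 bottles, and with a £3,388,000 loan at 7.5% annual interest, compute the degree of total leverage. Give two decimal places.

Total contribution margin = 68,420 × £61.21 = £4,187,988.20.
Operating income = contribution − fixed costs = £4,187,988.20 − £3,639,100 = £548,888.20. Interest = £254,100.00, so EBIT − I = £294,788.20.
DCL = contribution ÷ (EBIT − I) = £4,187,988.20 ÷ £294,788.20 = 14.2068.

14.21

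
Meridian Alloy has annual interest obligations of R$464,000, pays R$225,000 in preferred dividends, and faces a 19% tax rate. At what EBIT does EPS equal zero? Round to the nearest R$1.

Preferred dividends are paid after tax, so their pre-tax equivalent is R$225,000 ÷ (1 − 0.19) = R$277,777.78.
Financial break-even EBIT = interest + D_p ÷ (1 − t) = R$464,000 + R$277,777.78 = R$741,777.78.

R$741,778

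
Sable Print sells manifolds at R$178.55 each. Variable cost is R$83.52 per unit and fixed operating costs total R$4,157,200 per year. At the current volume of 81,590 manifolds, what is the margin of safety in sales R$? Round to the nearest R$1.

Unit CM = price − variable cost = R$178.55 − R$83.52 = R$95.03. Break-even units = R$4,157,200 ÷ R$95.03 = 43,746.19; break-even revenue = 43,746.19 × R$178.55 = R$7,810,881.41.
Current sales = 81,590 × R$178.55 = R$14,567,894.50.
Margin of safety = R$14,567,894.50 − R$7,810,881.41 = R$6,757,013.

R$6,757,013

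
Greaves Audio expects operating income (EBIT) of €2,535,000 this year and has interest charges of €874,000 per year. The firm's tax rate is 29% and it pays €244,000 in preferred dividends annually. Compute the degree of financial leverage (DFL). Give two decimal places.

1.92

Annual interest charges come to €874,000.00.
Pre-tax preferred-dividend burden = €244,000 ÷ (1 − 0.29) = €343,661.97.
DFL = EBIT ÷ [EBIT − I − D_p/(1−t)] = €2,535,000 ÷ [€2,535,000 − €874,000.00 − €343,661.97] = €2,535,000 ÷ €1,317,338.03 = 1.9243.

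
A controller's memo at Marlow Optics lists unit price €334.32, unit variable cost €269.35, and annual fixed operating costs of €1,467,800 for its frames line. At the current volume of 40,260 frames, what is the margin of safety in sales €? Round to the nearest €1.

Contribution margin per unit = €334.32 − €269.35 = €64.97. Break-even units = €1,467,800 ÷ €64.97 = 22,591.97; break-even revenue = 22,591.97 × €334.32 = €7,552,945.91.
Actual sales revenue = 40,260 × €334.32 = €13,459,723.20.
Margin of safety = €13,459,723.20 − €7,552,945.91 = €5,906,777.

€5,906,777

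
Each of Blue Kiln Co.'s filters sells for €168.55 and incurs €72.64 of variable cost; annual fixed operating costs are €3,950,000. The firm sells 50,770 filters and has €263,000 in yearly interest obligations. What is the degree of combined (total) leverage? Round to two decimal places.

7.42

Contribution at this volume is 50,770 × €95.91 = €4,869,350.70.
Operating income = contribution − fixed costs = €4,869,350.70 − €3,950,000 = €919,350.70. Interest = €263,000.00, so EBIT − I = €656,350.70.
Degree of total leverage = total CM / (EBIT − interest) = €4,869,350.70 / €656,350.70 = 7.4188.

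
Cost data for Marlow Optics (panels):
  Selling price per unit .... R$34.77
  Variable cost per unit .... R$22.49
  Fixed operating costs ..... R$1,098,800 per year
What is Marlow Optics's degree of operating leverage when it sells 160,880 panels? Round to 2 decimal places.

2.25

At 160,880 units, contribution = 160,880 × R$12.28 = R$1,975,606.40.
EBIT = R$1,975,606.40 − R$1,098,800 = R$876,806.40.
So DOL = total CM / EBIT = R$1,975,606.40 / R$876,806.40 = 2.2532.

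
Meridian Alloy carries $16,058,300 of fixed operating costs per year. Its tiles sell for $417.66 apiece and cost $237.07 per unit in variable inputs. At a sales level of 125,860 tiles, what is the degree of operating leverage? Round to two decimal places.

3.41

Contribution at this volume is 125,860 × $180.59 = $22,729,057.40.
EBIT = $22,729,057.40 − $16,058,300 = $6,670,757.40.
DOL = contribution ÷ EBIT = $22,729,057.40 ÷ $6,670,757.40 = 3.4073.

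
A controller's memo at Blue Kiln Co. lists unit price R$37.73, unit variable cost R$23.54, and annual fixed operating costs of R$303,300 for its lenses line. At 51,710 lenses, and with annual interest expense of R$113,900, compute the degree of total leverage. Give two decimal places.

At 51,710 units, contribution = 51,710 × R$14.19 = R$733,764.90.
Subtracting fixed costs: EBIT = R$733,764.90 − R$303,300 = R$430,464.90. Interest = R$113,900.00, so EBIT − I = R$316,564.90.
Degree of total leverage = total CM / (EBIT − interest) = R$733,764.90 / R$316,564.90 = 2.3179.

2.32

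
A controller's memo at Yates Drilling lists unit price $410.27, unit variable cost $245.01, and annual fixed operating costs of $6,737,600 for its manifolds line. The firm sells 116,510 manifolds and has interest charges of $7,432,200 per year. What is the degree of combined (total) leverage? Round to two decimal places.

3.79

At 116,510 units, contribution = 116,510 × $165.26 = $19,254,442.60.
EBIT = $19,254,442.60 − $6,737,600 = $12,516,842.60. Interest = $7,432,200.00, so EBIT − I = $5,084,642.60.
DCL = contribution ÷ (EBIT − I) = $19,254,442.60 ÷ $5,084,642.60 = 3.7868.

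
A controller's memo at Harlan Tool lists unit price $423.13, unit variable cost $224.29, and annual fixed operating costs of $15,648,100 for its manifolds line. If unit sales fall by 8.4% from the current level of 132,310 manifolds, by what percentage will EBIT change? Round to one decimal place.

-20.7%

At 132,310 units, contribution = 132,310 × $198.84 = $26,308,520.40.
EBIT = $26,308,520.40 − $15,648,100 = $10,660,420.40.
DOL = contribution ÷ EBIT = $26,308,520.40 ÷ $10,660,420.40 = 2.4679.
So EBIT moves 2.4679 × (-8.4%) = -20.7%.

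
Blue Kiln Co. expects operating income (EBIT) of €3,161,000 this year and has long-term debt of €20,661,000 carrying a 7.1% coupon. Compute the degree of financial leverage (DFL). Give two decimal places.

Interest = €1,466,931.00.
DFL = EBIT ÷ (EBIT − I) = €3,161,000 ÷ (€3,161,000 − €1,466,931.00) = €3,161,000 ÷ €1,694,069.00 = 1.8659.

1.87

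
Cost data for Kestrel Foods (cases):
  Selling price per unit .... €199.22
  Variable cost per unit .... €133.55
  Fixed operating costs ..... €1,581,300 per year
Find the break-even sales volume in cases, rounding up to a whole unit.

Unit CM = price − variable cost = €199.22 − €133.55 = €65.67.
Break-even volume = fixed costs ÷ CM per unit = €1,581,300 ÷ €65.67 = 24,079.49, so 24,080 cases.

24,080 cases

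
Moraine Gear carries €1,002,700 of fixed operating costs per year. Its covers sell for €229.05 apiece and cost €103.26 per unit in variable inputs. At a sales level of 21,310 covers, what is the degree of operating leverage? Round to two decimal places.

1.60

At 21,310 units, contribution = 21,310 × €125.79 = €2,680,584.90.
Subtracting fixed costs: EBIT = €2,680,584.90 − €1,002,700 = €1,677,884.90.
Degree of operating leverage = €2,680,584.90 / €1,677,884.90 = 1.5976.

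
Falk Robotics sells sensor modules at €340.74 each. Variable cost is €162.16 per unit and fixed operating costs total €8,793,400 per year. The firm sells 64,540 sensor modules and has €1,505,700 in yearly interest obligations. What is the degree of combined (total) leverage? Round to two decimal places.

Total contribution margin = 64,540 × €178.58 = €11,525,553.20.
EBIT = €11,525,553.20 − €8,793,400 = €2,732,153.20. Interest = €1,505,700.00.
DOL = €11,525,553.20 ÷ €2,732,153.20 = 4.2185; DFL = €2,732,153.20 ÷ €1,226,453.20 = 2.2277.
DCL = DOL × DFL = 4.2185 × 2.2277 = 9.3976.

9.40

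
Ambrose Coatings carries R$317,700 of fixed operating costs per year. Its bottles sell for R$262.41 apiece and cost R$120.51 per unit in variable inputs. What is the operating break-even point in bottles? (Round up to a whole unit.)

2,239 bottles

Each unit contributes R$262.41 − R$120.51 = R$141.90.
Units to break even: R$317,700 ÷ R$141.90 = 2,238.90, rounded up to 2,239.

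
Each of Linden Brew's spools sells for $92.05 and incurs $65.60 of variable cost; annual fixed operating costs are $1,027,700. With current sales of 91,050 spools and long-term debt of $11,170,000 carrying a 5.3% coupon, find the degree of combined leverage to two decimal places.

3.05

Total contribution margin = 91,050 × $26.45 = $2,408,272.50.
Subtracting fixed costs: EBIT = $2,408,272.50 − $1,027,700 = $1,380,572.50. Interest = $592,010.00.
DOL = $2,408,272.50 ÷ $1,380,572.50 = 1.7444; DFL = $1,380,572.50 ÷ $788,562.50 = 1.7507.
Combined leverage = 1.7444 × 1.7507 = 3.0539.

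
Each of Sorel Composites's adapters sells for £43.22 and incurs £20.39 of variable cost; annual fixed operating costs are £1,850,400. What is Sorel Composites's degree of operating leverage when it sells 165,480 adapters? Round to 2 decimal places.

At 165,480 units, contribution = 165,480 × £22.83 = £3,777,908.40.
EBIT = £3,777,908.40 − £1,850,400 = £1,927,508.40.
Degree of operating leverage = £3,777,908.40 / £1,927,508.40 = 1.9600.

1.96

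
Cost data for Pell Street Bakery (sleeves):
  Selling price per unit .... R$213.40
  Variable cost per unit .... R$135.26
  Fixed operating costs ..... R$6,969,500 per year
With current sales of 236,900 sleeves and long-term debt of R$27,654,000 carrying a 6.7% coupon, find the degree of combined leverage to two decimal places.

Contribution at this volume is 236,900 × R$78.14 = R$18,511,366.00.
Operating income = contribution − fixed costs = R$18,511,366.00 − R$6,969,500 = R$11,541,866.00. Interest = R$1,852,818.00.
DOL = R$18,511,366.00 ÷ R$11,541,866.00 = 1.6038; DFL = R$11,541,866.00 ÷ R$9,689,048.00 = 1.1912.
DCL = DOL × DFL = 1.6038 × 1.1912 = 1.9104.

1.91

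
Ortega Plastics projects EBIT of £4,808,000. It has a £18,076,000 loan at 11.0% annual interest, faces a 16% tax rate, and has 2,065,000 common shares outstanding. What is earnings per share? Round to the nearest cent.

£1.15

Interest = £1,988,360.00, so EBT = £4,808,000 − £1,988,360.00 = £2,819,640.00.
After tax at 16%: net income = £2,819,640.00 × 0.84 = £2,368,497.60.
Per share: £2,368,497.60 / 2,065,000 shares = £1.15.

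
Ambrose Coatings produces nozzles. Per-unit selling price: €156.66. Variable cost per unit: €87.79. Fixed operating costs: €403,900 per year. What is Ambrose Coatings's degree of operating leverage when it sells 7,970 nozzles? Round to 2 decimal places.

Contribution at this volume is 7,970 × €68.87 = €548,893.90.
EBIT = €548,893.90 − €403,900 = €144,993.90.
So DOL = total CM / EBIT = €548,893.90 / €144,993.90 = 3.7856.

3.79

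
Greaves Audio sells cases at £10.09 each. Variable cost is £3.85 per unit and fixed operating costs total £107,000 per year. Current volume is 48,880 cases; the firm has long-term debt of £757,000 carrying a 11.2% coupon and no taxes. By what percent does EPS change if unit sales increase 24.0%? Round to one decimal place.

+64.7%

Total contribution margin = 48,880 × £6.24 = £305,011.20.
EBIT = £305,011.20 − £107,000 = £198,011.20.
After interest of £84,784.00, pre-tax earnings = £113,227.20.
DCL = total CM / (EBIT − I) = £305,011.20 / £113,227.20 = 2.6938.
%ΔEPS = DCL × %ΔSales = 2.6938 × +24.0% = +64.7%.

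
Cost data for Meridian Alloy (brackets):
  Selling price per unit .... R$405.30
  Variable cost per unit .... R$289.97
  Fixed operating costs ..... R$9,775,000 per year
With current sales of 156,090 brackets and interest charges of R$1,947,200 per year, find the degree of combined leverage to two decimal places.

2.87

Contribution at this volume is 156,090 × R$115.33 = R$18,001,859.70.
Subtracting fixed costs: EBIT = R$18,001,859.70 − R$9,775,000 = R$8,226,859.70. Interest = R$1,947,200.00.
DOL = R$18,001,859.70 ÷ R$8,226,859.70 = 2.1882; DFL = R$8,226,859.70 ÷ R$6,279,659.70 = 1.3101.
DCL = DOL × DFL = 2.1882 × 1.3101 = 2.8668.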